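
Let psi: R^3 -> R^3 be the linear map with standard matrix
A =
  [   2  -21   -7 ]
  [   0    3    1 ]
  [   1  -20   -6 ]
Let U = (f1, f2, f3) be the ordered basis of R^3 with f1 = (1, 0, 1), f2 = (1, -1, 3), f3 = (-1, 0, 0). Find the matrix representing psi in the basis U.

[[-2, 3, -1], [-1, 0, 0], [2, 1, 1]]

Let P have columns f1, ..., f3. Then [psi]_U = P^(-1) A P.
Here det P = -1, so P^(-1) is integer; computing A P first and then P^(-1)(A P) gives [[-2, 3, -1], [-1, 0, 0], [2, 1, 1]].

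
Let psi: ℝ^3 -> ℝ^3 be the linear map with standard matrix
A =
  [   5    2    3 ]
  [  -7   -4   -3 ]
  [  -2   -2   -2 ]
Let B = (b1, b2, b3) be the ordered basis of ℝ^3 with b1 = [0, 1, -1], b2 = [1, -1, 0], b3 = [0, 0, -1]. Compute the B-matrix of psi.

Let P have columns b1, ..., b3. Then [psi]_B = P^(-1) A P.
Here det P = 1, so P^(-1) is integer; computing A P first and then P^(-1)(A P) gives [[-2, 0, 0], [-1, 3, -3], [2, 0, -2]].

[[-2, 0, 0], [-1, 3, -3], [2, 0, -2]]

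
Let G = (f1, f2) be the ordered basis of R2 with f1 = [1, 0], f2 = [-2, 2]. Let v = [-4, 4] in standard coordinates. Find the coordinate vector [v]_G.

Write v = c_1 f1 + c_2 f2 and solve for the c_i.
System: c_1 - 2c_2 = -4, 0c_1 + 2c_2 = 4; solving gives c_1 = 0, c_2 = 2.
Check: 0·f1 + 2f2 = [-4, 4].

[0, 2]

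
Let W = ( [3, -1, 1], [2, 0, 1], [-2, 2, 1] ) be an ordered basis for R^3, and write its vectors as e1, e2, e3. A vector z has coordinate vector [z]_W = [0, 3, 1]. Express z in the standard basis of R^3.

[4, 2, 4]

By definition z = 0·e1 + 3e2 + e3.
Summing componentwise gives [4, 2, 4].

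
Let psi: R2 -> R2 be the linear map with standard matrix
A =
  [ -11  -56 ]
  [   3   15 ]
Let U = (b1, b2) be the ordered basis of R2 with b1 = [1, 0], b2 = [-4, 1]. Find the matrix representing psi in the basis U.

Let P have columns b1, b2. Then [psi]_U = P^(-1) A P.
Here det P = 1, so P^(-1) is integer; computing A P first and then P^(-1)(A P) gives [[1, 0], [3, 3]].

[[1, 0], [3, 3]]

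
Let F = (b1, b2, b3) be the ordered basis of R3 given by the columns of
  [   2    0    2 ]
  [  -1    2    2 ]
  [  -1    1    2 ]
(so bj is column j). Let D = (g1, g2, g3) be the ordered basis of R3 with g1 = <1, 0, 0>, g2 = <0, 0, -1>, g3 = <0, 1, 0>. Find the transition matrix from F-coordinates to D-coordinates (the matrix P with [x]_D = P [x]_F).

[[2, 0, 2], [1, -1, -2], [-1, 2, 2]]

Let M have columns bj and N have columns gj. Then for every x, N [x]_D = x = M [x]_F, so P = N^(-1) M.
Since det N = 1, N^(-1) has integer entries; multiplying gives P = [[2, 0, 2], [1, -1, -2], [-1, 2, 2]].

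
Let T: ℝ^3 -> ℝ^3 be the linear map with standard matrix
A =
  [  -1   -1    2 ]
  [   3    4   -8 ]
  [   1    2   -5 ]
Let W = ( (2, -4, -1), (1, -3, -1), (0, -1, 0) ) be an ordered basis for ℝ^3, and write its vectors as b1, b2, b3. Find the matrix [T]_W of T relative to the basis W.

[[-1, 0, -1], [2, 0, 3], [0, 1, -1]]

With P the matrix whose columns are b1, ..., b3, [T]_W = P^(-1) A P.
Column by column: T(b1) = A b1 = (0, -2, -1); its W-coordinates (-1, 2, 0) give column 1.
Continuing for each basis vector yields [T]_W = [[-1, 0, -1], [2, 0, 3], [0, 1, -1]].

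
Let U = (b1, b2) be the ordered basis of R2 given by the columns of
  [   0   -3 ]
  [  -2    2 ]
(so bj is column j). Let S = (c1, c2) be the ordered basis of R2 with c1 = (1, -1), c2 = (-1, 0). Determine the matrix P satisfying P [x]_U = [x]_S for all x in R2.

[[2, -2], [2, 1]]

Let M have columns bj and N have columns cj. Then for every x, N [x]_S = x = M [x]_U, so P = N^(-1) M.
Since det N = -1, N^(-1) has integer entries; multiplying gives P = [[2, -2], [2, 1]].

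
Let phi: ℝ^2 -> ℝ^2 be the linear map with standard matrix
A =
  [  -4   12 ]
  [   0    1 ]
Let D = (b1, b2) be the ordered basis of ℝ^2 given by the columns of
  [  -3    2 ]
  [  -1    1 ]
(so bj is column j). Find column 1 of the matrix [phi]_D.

<-2, -3>

Compute phi(b1) = A b1 = <0, -1> in standard coordinates.
Then write this in D-coordinates: solve for y in y_1 b1 + y_2 b2 = <0, -1>.
This gives y = <-2, -3>, which is column 1 of [phi]_D.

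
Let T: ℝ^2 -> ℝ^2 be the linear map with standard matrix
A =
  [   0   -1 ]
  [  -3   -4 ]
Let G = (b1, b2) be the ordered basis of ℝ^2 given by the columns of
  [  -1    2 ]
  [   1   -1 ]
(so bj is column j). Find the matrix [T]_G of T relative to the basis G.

With P the matrix whose columns are b1, b2, [T]_G = P^(-1) A P.
Column by column: T(b1) = A b1 = [-1, -1]; its G-coordinates [-3, -2] give column 1.
Continuing for each basis vector yields [T]_G = [[-3, -3], [-2, -1]].

[[-3, -3], [-2, -1]]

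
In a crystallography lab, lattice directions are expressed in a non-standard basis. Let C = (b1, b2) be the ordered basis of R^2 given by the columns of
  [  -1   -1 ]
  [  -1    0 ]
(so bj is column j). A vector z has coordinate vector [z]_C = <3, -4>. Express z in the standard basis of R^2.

<1, -3>

By definition z = 3b1 - 4b2.
Summing componentwise gives <1, -3>.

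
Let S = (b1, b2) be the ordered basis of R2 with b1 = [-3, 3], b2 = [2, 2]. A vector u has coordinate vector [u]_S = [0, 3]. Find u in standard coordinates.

[6, 6]

The coordinates say u = 0·b1 + 3b2; adding the scaled basis vectors gives [6, 6].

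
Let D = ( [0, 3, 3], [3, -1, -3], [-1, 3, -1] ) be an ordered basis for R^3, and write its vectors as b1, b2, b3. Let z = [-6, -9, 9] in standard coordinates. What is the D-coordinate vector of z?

[-1, -3, -3]

[z]_D is the unique c with M c = z, where M has columns b1, ..., b3.
Gaussian elimination on [M | z] yields c = (-1, -3, -3).
Check: -b1 - 3b2 - 3b3 = [-6, -9, 9].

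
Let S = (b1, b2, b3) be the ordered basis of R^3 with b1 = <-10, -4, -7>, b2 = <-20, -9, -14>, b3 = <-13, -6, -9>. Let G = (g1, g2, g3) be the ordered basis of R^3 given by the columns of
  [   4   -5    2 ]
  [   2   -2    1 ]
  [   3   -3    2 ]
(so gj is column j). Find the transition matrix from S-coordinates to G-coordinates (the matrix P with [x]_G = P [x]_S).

Take x = bj: its S-coordinates are the j-th standard unit vector, so P e_j — column j of P — equals [bj]_G.
b1 = g1 + 2g2 - 2g3, giving column 1 = <1, 2, -2>; repeating for each j gives P = [[1, -2, -2], [2, 2, 1], [-2, -1, 0]].

[[1, -2, -2], [2, 2, 1], [-2, -1, 0]]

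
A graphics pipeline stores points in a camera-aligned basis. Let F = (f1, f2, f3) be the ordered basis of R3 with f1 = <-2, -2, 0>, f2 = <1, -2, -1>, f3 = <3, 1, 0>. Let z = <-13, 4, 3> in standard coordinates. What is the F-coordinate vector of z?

[z]_F is the unique c with M c = z, where M has columns f1, ..., f3.
Solving this 3x3 system gives c = (-1, -3, -4).
Check: -f1 - 3f2 - 4f3 = <-13, 4, 3>.

<-1, -3, -4>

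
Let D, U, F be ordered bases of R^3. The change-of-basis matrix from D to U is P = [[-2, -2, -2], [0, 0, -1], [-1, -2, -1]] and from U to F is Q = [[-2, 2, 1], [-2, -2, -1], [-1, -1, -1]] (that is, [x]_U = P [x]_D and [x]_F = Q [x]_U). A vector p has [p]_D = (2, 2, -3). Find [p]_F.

Composing the changes, [p]_F = Q P [p]_D.
Q P = [[3, 2, 1], [5, 6, 7], [3, 4, 4]]; applying this to (2, 2, -3) gives (7, 1, 2).

(7, 1, 2)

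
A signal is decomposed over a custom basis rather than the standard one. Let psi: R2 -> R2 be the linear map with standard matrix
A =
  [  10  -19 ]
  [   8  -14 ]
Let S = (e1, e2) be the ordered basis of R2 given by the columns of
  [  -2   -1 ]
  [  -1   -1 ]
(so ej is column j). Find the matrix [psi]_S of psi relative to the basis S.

[[-1, -3], [3, -3]]

The j-th column of [psi]_S is [psi(ej)]_S.
psi(e1) = A e1 = [-1, -2] = -e1 + 3e2, so column 1 is [-1, 3].
Repeating for e2 and assembling the columns gives [[-1, -3], [3, -3]].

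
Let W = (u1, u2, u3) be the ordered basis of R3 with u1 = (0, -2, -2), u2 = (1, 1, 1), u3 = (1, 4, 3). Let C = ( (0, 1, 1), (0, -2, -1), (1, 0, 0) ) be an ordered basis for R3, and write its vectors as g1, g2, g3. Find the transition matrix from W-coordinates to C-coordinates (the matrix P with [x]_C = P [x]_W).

[[-2, 1, 2], [0, 0, -1], [0, 1, 1]]

Column j of P is [uj]_C, since P maps W-coordinates to C-coordinates.
Expressing u1 in C: u1 = -2g1 + 0·g2 + 0·g3, so column 1 of P is (-2, 0, 0).
Doing the same for each uj gives P = [[-2, 1, 2], [0, 0, -1], [0, 1, 1]].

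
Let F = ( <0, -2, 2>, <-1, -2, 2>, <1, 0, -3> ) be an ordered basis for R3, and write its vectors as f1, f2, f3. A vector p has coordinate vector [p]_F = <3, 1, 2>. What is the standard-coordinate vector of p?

<1, -8, 2>

p = M [p]_F, where M has columns f1, ..., f3.
Carrying out the matrix-vector product, p = <1, -8, 2>.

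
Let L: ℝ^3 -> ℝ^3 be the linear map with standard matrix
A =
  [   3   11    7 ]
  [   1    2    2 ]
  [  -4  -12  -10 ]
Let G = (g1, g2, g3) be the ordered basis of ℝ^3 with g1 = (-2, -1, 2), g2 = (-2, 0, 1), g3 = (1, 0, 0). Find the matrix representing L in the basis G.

[[0, 0, -1], [0, -2, -2], [-3, -3, -3]]

Let P have columns g1, ..., g3. Then [L]_G = P^(-1) A P.
Here det P = -1, so P^(-1) is integer; computing A P first and then P^(-1)(A P) gives [[0, 0, -1], [0, -2, -2], [-3, -3, -3]].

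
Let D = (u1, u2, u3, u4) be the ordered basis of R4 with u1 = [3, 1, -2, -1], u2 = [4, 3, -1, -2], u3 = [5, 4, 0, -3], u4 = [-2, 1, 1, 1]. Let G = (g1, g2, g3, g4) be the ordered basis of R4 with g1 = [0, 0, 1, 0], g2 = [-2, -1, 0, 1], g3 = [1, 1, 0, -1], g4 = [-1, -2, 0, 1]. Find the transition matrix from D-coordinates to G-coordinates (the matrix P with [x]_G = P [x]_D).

Let M have columns uj and N have columns gj. Then for every x, N [x]_G = x = M [x]_D, so P = N^(-1) M.
Since det N = 1, N^(-1) has integer entries; multiplying gives P = [[-2, -1, 0, 1], [-2, -2, -2, 1], [-1, -1, 0, -2], [0, -1, -1, -2]].

[[-2, -1, 0, 1], [-2, -2, -2, 1], [-1, -1, 0, -2], [0, -1, -1, -2]]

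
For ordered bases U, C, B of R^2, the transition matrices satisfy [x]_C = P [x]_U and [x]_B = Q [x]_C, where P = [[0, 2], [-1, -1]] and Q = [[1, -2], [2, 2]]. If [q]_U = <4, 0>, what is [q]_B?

<8, -8>

Apply P to get C-coordinates <0, -4>, then Q to get B-coordinates.
The result is [q]_B = <8, -8>.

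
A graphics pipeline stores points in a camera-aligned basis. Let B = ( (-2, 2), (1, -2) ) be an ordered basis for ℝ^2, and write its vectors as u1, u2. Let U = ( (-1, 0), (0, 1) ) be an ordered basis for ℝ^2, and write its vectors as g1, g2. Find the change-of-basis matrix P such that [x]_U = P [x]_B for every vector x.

[[2, -1], [2, -2]]

Column j of P is [uj]_U, since P maps B-coordinates to U-coordinates.
Expressing u1 in U: u1 = 2g1 + 2g2, so column 1 of P is (2, 2).
Doing the same for each uj gives P = [[2, -1], [2, -2]].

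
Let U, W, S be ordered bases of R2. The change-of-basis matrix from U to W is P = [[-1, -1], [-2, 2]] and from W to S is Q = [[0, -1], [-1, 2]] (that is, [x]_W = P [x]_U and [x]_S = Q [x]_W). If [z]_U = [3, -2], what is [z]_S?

[10, -19]

Composing the changes, [z]_S = Q P [z]_U.
Q P = [[2, -2], [-3, 5]]; applying this to [3, -2] gives [10, -19].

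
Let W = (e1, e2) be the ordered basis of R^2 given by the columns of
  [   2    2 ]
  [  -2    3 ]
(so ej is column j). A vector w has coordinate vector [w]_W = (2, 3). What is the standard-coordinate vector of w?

(10, 5)

The coordinates say w = 2e1 + 3e2; adding the scaled basis vectors gives (10, 5).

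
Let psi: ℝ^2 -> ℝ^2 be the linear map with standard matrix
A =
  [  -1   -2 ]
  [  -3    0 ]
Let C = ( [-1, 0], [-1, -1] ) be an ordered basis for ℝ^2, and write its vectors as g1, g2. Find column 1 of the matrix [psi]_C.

Compute psi(g1) = A g1 = [1, 3] in standard coordinates.
Then write this in C-coordinates: solve for y in y_1 g1 + y_2 g2 = [1, 3].
This gives y = [2, -3], which is column 1 of [psi]_C.

[2, -3]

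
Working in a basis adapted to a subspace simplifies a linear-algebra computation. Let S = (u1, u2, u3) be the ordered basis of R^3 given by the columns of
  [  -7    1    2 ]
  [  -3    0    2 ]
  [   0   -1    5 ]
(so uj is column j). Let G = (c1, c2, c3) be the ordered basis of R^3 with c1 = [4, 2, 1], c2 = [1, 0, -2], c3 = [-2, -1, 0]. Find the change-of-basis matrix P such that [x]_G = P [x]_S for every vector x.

[[-2, 1, 1], [-1, 1, -2], [-1, 2, 0]]

Let M have columns uj and N have columns cj. Then for every x, N [x]_G = x = M [x]_S, so P = N^(-1) M.
Since det N = -1, N^(-1) has integer entries; multiplying gives P = [[-2, 1, 1], [-1, 1, -2], [-1, 2, 0]].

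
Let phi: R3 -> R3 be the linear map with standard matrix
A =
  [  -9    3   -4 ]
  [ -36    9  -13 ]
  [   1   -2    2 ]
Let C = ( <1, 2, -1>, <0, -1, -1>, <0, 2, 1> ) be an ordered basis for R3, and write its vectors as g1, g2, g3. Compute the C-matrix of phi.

Let P have columns g1, ..., g3. Then [phi]_C = P^(-1) A P.
Here det P = 1, so P^(-1) is integer; computing A P first and then P^(-1)(A P) gives [[1, 1, 2], [1, 0, 1], [-3, 1, 1]].

[[1, 1, 2], [1, 0, 1], [-3, 1, 1]]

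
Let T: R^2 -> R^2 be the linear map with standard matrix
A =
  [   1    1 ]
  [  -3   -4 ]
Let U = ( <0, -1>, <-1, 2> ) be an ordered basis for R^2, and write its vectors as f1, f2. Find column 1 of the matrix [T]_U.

<-2, 1>

Column 1 of [T]_U is the U-coordinate vector of T(f1).
In standard coordinates T(f1) = A f1 = <-1, 4>.
Converting to U: <-1, 4> = -2f1 + f2, so the coordinate vector is <-2, 1>.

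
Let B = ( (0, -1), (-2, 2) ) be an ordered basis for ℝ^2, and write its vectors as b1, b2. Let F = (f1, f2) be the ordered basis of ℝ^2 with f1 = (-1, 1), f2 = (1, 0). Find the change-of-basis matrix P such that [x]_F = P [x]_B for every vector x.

Column j of P is [bj]_F, since P maps B-coordinates to F-coordinates.
Expressing b1 in F: b1 = -f1 - f2, so column 1 of P is (-1, -1).
Doing the same for each bj gives P = [[-1, 2], [-1, 0]].

[[-1, 2], [-1, 0]]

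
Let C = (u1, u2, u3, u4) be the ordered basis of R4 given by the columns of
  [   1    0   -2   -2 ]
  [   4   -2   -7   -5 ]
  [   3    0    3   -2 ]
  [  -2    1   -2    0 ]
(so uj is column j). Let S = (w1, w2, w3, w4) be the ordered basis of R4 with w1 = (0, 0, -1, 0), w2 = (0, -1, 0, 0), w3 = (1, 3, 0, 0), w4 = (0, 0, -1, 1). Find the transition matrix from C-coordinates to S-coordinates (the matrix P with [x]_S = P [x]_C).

[[-1, -1, -1, 2], [-1, 2, 1, -1], [1, 0, -2, -2], [-2, 1, -2, 0]]

Let M have columns uj and N have columns wj. Then for every x, N [x]_S = x = M [x]_C, so P = N^(-1) M.
Since det N = -1, N^(-1) has integer entries; multiplying gives P = [[-1, -1, -1, 2], [-1, 2, 1, -1], [1, 0, -2, -2], [-2, 1, -2, 0]].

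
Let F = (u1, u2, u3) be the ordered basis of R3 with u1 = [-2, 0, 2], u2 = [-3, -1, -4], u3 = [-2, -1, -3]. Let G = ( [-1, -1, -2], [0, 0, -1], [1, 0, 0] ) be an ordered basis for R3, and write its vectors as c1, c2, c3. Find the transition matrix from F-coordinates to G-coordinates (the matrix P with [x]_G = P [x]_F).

[[0, 1, 1], [-2, 2, 1], [-2, -2, -1]]

Column j of P is [uj]_G, since P maps F-coordinates to G-coordinates.
Expressing u1 in G: u1 = 0·c1 - 2c2 - 2c3, so column 1 of P is [0, -2, -2].
Doing the same for each uj gives P = [[0, 1, 1], [-2, 2, 1], [-2, -2, -1]].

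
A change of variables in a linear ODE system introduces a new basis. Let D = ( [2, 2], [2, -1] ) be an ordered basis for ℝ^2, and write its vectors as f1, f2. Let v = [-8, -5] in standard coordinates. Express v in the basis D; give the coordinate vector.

[-3, -1]

Write v = c_1 f1 + c_2 f2 and solve for the c_i.
System: 2c_1 + 2c_2 = -8, 2c_1 - c_2 = -5; solving gives c_1 = -3, c_2 = -1.
Check: -3f1 - f2 = [-8, -5].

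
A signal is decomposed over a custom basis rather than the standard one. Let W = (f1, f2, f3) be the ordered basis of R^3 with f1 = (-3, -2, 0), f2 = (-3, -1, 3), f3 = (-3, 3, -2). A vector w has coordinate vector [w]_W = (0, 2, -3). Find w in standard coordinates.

By definition w = 0·f1 + 2f2 - 3f3.
Summing componentwise gives (3, -11, 12).

(3, -11, 12)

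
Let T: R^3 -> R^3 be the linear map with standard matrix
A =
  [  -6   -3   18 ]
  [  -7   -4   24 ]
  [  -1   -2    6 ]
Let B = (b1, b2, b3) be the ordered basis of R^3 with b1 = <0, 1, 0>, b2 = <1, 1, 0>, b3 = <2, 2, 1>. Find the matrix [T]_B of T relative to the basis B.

The j-th column of [T]_B is [T(bj)]_B.
T(b1) = A b1 = <-3, -4, -2> = -b1 + b2 - 2b3, so column 1 is <-1, 1, -2>.
Repeating for b2, b3 and assembling the columns gives [[-1, -2, 2], [1, -3, 0], [-2, -3, 0]].

[[-1, -2, 2], [1, -3, 0], [-2, -3, 0]]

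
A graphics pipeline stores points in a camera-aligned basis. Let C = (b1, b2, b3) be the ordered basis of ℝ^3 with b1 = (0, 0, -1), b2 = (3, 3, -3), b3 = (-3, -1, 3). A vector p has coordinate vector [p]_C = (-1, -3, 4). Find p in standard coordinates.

(-21, -13, 22)

p = M [p]_C, where M has columns b1, ..., b3.
Carrying out the matrix-vector product, p = (-21, -13, 22).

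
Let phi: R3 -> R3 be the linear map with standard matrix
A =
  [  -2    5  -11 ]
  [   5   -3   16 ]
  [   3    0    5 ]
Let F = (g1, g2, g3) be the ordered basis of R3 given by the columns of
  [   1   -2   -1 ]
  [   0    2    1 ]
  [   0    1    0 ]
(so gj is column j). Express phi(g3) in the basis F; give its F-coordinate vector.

[-1, -3, -2]

Column 3 of [phi]_F is the F-coordinate vector of phi(g3).
In standard coordinates phi(g3) = A g3 = [7, -8, -3].
Converting to F: [7, -8, -3] = -g1 - 3g2 - 2g3, so the coordinate vector is [-1, -3, -2].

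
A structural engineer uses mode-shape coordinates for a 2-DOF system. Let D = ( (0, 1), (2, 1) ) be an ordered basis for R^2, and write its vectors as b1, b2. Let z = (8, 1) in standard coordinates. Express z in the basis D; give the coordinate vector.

(-3, 4)

[z]_D is the unique c with M c = z, where M has columns b1, b2.
System: 0c_1 + 2c_2 = 8, c_1 + c_2 = 1; solving gives c_1 = -3, c_2 = 4.
Check: -3b1 + 4b2 = (8, 1).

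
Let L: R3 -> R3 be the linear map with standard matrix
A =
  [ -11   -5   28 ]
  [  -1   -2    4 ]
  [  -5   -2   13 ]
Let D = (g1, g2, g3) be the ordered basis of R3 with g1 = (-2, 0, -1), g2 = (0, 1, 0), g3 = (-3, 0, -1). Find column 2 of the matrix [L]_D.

(1, -2, 1)

Column 2 of [L]_D is the D-coordinate vector of L(g2).
In standard coordinates L(g2) = A g2 = (-5, -2, -2).
Converting to D: (-5, -2, -2) = g1 - 2g2 + g3, so the coordinate vector is (1, -2, 1).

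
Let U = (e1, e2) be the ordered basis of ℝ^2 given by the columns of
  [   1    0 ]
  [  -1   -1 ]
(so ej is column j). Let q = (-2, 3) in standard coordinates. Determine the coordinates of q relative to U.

(-2, -1)

[q]_U is the unique c with M c = q, where M has columns e1, e2.
System: c_1 + 0c_2 = -2, -c_1 - c_2 = 3; solving gives c_1 = -2, c_2 = -1.
Check: -2e1 - e2 = (-2, 3).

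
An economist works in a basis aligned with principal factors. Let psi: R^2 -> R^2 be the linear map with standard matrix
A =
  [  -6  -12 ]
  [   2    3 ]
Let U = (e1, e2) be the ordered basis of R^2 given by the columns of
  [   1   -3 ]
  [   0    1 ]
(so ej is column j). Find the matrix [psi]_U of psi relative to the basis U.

[[0, -3], [2, -3]]

The j-th column of [psi]_U is [psi(ej)]_U.
psi(e1) = A e1 = [-6, 2] = 0·e1 + 2e2, so column 1 is [0, 2].
Repeating for e2 and assembling the columns gives [[0, -3], [2, -3]].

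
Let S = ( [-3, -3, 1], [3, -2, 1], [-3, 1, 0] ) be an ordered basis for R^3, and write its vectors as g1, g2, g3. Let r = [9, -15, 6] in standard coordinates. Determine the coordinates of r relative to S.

[2, 4, -1]

Write r = c_1 g1 + ... + c_3 g3 and solve for the c_i.
Row-reducing the augmented matrix [M | r] gives c = (2, 4, -1).
Check: 2g1 + 4g2 - g3 = [9, -15, 6].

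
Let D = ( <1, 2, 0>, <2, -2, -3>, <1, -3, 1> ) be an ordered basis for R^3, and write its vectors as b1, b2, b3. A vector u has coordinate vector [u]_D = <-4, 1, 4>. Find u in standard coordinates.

u = M [u]_D, where M has columns b1, ..., b3.
Carrying out the matrix-vector product, u = <2, -22, 1>.

<2, -22, 1>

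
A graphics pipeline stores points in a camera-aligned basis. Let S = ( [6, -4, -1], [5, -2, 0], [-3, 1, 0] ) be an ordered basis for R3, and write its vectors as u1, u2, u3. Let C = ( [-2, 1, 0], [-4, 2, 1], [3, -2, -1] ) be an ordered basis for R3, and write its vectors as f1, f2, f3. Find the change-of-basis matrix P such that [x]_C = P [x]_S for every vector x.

[[-2, -2, 1], [1, -1, 1], [2, -1, 1]]

Column j of P is [uj]_C, since P maps S-coordinates to C-coordinates.
Expressing u1 in C: u1 = -2f1 + f2 + 2f3, so column 1 of P is [-2, 1, 2].
Doing the same for each uj gives P = [[-2, -2, 1], [1, -1, 1], [2, -1, 1]].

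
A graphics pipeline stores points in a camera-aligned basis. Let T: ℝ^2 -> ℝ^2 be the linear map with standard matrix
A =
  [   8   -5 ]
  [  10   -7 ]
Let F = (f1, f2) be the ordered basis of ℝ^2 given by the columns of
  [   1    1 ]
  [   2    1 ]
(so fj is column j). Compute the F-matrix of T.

[[-2, 0], [0, 3]]

The j-th column of [T]_F is [T(fj)]_F.
T(f1) = A f1 = <-2, -4> = -2f1 + 0·f2, so column 1 is <-2, 0>.
Repeating for f2 and assembling the columns gives [[-2, 0], [0, 3]].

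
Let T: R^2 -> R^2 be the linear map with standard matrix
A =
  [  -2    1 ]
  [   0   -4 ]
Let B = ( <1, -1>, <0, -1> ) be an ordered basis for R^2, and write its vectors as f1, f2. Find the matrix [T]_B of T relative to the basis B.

Let P have columns f1, f2. Then [T]_B = P^(-1) A P.
Here det P = -1, so P^(-1) is integer; computing A P first and then P^(-1)(A P) gives [[-3, -1], [-1, -3]].

[[-3, -1], [-1, -3]]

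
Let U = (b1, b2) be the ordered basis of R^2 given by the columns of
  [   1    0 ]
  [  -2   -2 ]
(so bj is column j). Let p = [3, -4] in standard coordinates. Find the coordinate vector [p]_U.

We seek scalars with c_1 b1 + c_2 b2 = p; equivalently solve M c = p where the columns of M are b1, b2.
System: c_1 + 0c_2 = 3, -2c_1 - 2c_2 = -4; solving gives c_1 = 3, c_2 = -1.
Check: 3b1 - b2 = [3, -4].

[3, -1]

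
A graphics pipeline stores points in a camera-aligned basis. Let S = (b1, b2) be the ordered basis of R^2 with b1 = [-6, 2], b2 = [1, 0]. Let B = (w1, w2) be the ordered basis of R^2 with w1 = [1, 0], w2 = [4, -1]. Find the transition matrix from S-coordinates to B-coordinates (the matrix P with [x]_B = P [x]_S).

[[2, 1], [-2, 0]]

Let M have columns bj and N have columns wj. Then for every x, N [x]_B = x = M [x]_S, so P = N^(-1) M.
Since det N = -1, N^(-1) has integer entries; multiplying gives P = [[2, 1], [-2, 0]].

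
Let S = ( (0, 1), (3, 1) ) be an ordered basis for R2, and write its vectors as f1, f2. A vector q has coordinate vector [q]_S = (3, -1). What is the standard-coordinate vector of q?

q = M [q]_S, where M has columns f1, f2.
Carrying out the matrix-vector product, q = (-3, 2).

(-3, 2)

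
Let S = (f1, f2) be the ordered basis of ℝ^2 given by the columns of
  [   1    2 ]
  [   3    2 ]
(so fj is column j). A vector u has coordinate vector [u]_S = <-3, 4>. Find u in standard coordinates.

u = M [u]_S, where M has columns f1, f2.
Carrying out the matrix-vector product, u = <5, -1>.

<5, -1>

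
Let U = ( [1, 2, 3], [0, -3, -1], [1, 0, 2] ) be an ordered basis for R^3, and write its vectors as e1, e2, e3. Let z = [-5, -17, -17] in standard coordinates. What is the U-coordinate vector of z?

[z]_U is the unique c with M c = z, where M has columns e1, ..., e3.
Solving this 3x3 system gives c = (-4, 3, -1).
Check: -4e1 + 3e2 - e3 = [-5, -17, -17].

[-4, 3, -1]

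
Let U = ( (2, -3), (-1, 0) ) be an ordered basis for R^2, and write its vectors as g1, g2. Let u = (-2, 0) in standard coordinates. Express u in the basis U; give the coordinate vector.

[u]_U is the unique c with M c = u, where M has columns g1, g2.
System: 2c_1 - c_2 = -2, -3c_1 + 0c_2 = 0; solving gives c_1 = 0, c_2 = 2.
Check: 0·g1 + 2g2 = (-2, 0).

(0, 2)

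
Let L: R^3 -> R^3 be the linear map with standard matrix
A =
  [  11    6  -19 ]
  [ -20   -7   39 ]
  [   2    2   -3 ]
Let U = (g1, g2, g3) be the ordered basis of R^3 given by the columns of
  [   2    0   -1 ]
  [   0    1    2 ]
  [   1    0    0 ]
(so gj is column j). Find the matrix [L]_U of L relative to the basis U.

[[1, 2, 2], [1, -3, 0], [-1, -2, 3]]

The j-th column of [L]_U is [L(gj)]_U.
L(g1) = A g1 = <3, -1, 1> = g1 + g2 - g3, so column 1 is <1, 1, -1>.
Repeating for g2, g3 and assembling the columns gives [[1, 2, 2], [1, -3, 0], [-1, -2, 3]].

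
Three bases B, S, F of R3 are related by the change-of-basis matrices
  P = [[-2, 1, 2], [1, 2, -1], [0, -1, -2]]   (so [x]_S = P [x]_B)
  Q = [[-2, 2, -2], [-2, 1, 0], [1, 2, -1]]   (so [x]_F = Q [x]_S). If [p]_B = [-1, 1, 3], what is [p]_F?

[-8, -20, 12]

First [p]_S = P [p]_B = [9, -2, -7].
Then [p]_F = Q [p]_S = [-8, -20, 12].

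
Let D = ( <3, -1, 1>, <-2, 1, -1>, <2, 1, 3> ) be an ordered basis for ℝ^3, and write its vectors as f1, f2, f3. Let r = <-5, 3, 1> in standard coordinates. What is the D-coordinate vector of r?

<-3, -1, 1>

We seek scalars with c_1 f1 + ... + c_3 f3 = r; equivalently solve M c = r where the columns of M are f1, ..., f3.
Gaussian elimination on [M | r] yields c = (-3, -1, 1).
Check: -3f1 - f2 + f3 = <-5, 3, 1>.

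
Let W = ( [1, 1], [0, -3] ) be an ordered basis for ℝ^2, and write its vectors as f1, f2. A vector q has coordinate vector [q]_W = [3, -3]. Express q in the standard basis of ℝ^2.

[3, 12]

q = M [q]_W, where M has columns f1, f2.
Carrying out the matrix-vector product, q = [3, 12].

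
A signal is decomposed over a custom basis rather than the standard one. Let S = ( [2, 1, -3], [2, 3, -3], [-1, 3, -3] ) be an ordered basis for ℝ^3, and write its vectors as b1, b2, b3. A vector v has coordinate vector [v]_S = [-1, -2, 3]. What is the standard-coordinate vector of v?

[-9, 2, 0]

By definition v = -b1 - 2b2 + 3b3.
Summing componentwise gives [-9, 2, 0].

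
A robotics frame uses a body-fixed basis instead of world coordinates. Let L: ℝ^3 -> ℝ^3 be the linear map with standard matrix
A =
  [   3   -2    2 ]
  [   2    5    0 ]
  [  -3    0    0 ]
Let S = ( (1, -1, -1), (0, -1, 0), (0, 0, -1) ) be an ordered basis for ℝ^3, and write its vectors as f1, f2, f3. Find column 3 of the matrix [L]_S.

(-2, 2, 2)

Column 3 of [L]_S is the S-coordinate vector of L(f3).
In standard coordinates L(f3) = A f3 = (-2, 0, 0).
Converting to S: (-2, 0, 0) = -2f1 + 2f2 + 2f3, so the coordinate vector is (-2, 2, 2).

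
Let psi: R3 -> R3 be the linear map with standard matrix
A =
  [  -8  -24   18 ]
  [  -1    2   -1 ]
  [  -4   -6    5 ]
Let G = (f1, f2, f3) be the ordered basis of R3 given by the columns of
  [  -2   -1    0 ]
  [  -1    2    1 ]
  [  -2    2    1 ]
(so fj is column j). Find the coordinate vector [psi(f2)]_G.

Column 2 of [psi]_G is the G-coordinate vector of psi(f2).
In standard coordinates psi(f2) = A f2 = <-4, 3, 2>.
Converting to G: <-4, 3, 2> = f1 + 2f2 + 0·f3, so the coordinate vector is <1, 2, 0>.

<1, 2, 0>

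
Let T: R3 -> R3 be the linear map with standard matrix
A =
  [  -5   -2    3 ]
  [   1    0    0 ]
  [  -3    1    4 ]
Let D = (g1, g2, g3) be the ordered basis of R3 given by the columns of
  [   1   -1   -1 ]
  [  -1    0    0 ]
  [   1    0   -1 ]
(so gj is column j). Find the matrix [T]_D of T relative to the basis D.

[[-1, 1, 1], [0, -2, -3], [-1, -2, 2]]

Let P have columns g1, ..., g3. Then [T]_D = P^(-1) A P.
Here det P = 1, so P^(-1) is integer; computing A P first and then P^(-1)(A P) gives [[-1, 1, 1], [0, -2, -3], [-1, -2, 2]].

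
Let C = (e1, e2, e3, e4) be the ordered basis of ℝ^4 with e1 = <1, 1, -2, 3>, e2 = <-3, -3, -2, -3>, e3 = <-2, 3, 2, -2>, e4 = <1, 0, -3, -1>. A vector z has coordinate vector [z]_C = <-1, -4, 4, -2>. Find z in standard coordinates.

z = M [z]_C, where M has columns e1, ..., e4.
Carrying out the matrix-vector product, z = <1, 23, 24, 3>.

<1, 23, 24, 3>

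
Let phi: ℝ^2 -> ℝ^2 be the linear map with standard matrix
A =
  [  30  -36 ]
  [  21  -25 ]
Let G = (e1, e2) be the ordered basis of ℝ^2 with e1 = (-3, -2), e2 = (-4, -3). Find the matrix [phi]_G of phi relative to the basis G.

Let P have columns e1, e2. Then [phi]_G = P^(-1) A P.
Here det P = 1, so P^(-1) is integer; computing A P first and then P^(-1)(A P) gives [[2, 0], [3, 3]].

[[2, 0], [3, 3]]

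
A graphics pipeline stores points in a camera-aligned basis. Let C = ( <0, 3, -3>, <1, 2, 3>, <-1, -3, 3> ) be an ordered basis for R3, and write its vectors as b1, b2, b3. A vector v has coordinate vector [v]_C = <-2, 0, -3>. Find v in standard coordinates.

<3, 3, -3>

By definition v = -2b1 + 0·b2 - 3b3.
Summing componentwise gives <3, 3, -3>.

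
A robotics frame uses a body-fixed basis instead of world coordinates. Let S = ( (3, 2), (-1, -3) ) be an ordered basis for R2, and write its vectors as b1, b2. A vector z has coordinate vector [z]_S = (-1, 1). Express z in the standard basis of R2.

(-4, -5)

The coordinates say z = -b1 + b2; adding the scaled basis vectors gives (-4, -5).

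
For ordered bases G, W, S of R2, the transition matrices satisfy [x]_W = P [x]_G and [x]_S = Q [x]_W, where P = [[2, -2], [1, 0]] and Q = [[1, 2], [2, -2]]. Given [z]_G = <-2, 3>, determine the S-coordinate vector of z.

<-14, -16>

Apply P to get W-coordinates <-10, -2>, then Q to get S-coordinates.
The result is [z]_S = <-14, -16>.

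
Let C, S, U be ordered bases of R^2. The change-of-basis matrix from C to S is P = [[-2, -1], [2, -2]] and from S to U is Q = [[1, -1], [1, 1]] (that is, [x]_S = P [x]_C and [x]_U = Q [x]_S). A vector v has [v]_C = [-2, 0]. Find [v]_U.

[8, 0]

Apply P to get S-coordinates [4, -4], then Q to get U-coordinates.
The result is [v]_U = [8, 0].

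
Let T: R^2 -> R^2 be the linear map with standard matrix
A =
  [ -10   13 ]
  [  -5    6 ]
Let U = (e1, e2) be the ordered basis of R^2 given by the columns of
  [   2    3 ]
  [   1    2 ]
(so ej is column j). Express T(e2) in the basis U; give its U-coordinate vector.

(1, -2)

Compute T(e2) = A e2 = (-4, -3) in standard coordinates.
Then write this in U-coordinates: solve for y in y_1 e1 + y_2 e2 = (-4, -3).
This gives y = (1, -2), which is column 2 of [T]_U.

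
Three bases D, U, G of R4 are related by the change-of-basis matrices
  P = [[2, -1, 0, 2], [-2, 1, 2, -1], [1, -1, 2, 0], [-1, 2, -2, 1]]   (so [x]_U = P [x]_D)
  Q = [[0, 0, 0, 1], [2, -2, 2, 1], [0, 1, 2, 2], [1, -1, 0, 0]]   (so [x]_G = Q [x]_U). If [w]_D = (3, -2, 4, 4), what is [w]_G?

Composing the changes, [w]_G = Q P [w]_D.
Q P = [[-1, 2, -2, 1], [9, -4, -2, 7], [-2, 3, 2, 1], [4, -2, -2, 3]]; applying this to (3, -2, 4, 4) gives (-11, 55, 0, 20).

(-11, 55, 0, 20)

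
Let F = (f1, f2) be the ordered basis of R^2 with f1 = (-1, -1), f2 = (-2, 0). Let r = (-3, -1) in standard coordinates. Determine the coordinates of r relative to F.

[r]_F is the unique c with M c = r, where M has columns f1, f2.
System: -c_1 - 2c_2 = -3, -c_1 + 0c_2 = -1; solving gives c_1 = 1, c_2 = 1.
Check: f1 + f2 = (-3, -1).

(1, 1)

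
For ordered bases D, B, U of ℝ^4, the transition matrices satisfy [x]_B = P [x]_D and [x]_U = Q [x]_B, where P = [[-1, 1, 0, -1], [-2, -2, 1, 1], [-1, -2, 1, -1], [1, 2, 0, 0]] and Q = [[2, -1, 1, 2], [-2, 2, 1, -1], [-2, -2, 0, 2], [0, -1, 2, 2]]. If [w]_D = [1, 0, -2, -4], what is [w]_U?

[17, -22, 12, 12]

Composing the changes, [w]_U = Q P [w]_D.
Q P = [[1, 6, 0, -4], [-4, -10, 3, 3], [8, 6, -2, 0], [2, 2, 1, -3]]; applying this to [1, 0, -2, -4] gives [17, -22, 12, 12].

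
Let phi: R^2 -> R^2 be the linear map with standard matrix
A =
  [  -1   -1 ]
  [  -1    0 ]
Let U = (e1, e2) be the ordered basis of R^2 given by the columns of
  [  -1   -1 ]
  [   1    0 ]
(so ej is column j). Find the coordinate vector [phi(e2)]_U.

Compute phi(e2) = A e2 = [1, 1] in standard coordinates.
Then write this in U-coordinates: solve for y in y_1 e1 + y_2 e2 = [1, 1].
This gives y = [1, -2], which is column 2 of [phi]_U.

[1, -2]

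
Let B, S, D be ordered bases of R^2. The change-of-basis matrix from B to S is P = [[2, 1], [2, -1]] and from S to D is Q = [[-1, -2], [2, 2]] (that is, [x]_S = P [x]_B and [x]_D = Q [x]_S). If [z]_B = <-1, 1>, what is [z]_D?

First [z]_S = P [z]_B = <-1, -3>.
Then [z]_D = Q [z]_S = <7, -8>.

<7, -8>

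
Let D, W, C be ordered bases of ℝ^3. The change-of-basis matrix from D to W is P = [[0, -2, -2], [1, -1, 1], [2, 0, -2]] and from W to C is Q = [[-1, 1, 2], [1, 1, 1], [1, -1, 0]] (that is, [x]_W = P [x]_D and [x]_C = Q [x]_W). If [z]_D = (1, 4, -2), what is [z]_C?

(11, -3, 1)

Apply P to get W-coordinates (-4, -5, 6), then Q to get C-coordinates.
The result is [z]_C = (11, -3, 1).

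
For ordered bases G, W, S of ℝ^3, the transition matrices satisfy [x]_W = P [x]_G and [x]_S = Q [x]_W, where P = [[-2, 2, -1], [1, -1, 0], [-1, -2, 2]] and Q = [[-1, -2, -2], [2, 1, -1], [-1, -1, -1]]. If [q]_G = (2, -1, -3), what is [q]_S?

First [q]_W = P [q]_G = (-3, 3, -6).
Then [q]_S = Q [q]_W = (9, 3, 6).

(9, 3, 6)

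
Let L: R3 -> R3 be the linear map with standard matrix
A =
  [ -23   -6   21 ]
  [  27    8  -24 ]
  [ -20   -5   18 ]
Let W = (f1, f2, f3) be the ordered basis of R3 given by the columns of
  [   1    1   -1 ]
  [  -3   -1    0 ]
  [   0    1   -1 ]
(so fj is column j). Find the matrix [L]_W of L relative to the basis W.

Let P have columns f1, ..., f3. Then [L]_W = P^(-1) A P.
Here det P = 1, so P^(-1) is integer; computing A P first and then P^(-1)(A P) gives [[0, 1, 0], [-3, 2, 3], [2, -1, 1]].

[[0, 1, 0], [-3, 2, 3], [2, -1, 1]]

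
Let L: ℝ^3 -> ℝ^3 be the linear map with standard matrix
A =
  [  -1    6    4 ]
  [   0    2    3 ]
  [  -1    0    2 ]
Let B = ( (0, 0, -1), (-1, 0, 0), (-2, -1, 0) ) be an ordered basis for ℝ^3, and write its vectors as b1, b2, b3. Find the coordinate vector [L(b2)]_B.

(-1, -1, 0)

Column 2 of [L]_B is the B-coordinate vector of L(b2).
In standard coordinates L(b2) = A b2 = (1, 0, 1).
Converting to B: (1, 0, 1) = -b1 - b2 + 0·b3, so the coordinate vector is (-1, -1, 0).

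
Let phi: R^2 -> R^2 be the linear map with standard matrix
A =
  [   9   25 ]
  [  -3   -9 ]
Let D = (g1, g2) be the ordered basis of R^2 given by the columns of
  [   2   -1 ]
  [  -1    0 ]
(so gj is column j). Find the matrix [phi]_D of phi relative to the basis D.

[[-3, -3], [1, 3]]

With P the matrix whose columns are g1, g2, [phi]_D = P^(-1) A P.
Column by column: phi(g1) = A g1 = [-7, 3]; its D-coordinates [-3, 1] give column 1.
Continuing for each basis vector yields [phi]_D = [[-3, -3], [1, 3]].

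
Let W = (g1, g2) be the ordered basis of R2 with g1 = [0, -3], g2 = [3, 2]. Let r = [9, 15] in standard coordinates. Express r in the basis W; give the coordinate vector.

We seek scalars with c_1 g1 + c_2 g2 = r; equivalently solve M c = r where the columns of M are g1, g2.
System: 0c_1 + 3c_2 = 9, -3c_1 + 2c_2 = 15; solving gives c_1 = -3, c_2 = 3.
Check: -3g1 + 3g2 = [9, 15].

[-3, 3]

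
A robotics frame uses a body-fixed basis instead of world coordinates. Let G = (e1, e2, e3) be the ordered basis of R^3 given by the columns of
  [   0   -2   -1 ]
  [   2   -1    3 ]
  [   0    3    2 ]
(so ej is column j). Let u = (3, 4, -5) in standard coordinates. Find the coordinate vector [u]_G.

We seek scalars with c_1 e1 + ... + c_3 e3 = u; equivalently solve M c = u where the columns of M are e1, ..., e3.
Gaussian elimination on [M | u] yields c = (3, -1, -1).
Check: 3e1 - e2 - e3 = (3, 4, -5).

(3, -1, -1)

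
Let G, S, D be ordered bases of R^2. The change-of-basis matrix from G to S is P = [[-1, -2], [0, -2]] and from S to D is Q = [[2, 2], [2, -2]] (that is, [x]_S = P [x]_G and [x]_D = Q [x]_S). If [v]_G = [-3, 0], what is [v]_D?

First [v]_S = P [v]_G = [3, 0].
Then [v]_D = Q [v]_S = [6, 6].

[6, 6]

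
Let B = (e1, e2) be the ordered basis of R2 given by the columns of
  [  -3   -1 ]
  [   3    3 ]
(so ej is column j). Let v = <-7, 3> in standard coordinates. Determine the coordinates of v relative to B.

[v]_B is the unique c with M c = v, where M has columns e1, e2.
System: -3c_1 - c_2 = -7, 3c_1 + 3c_2 = 3; solving gives c_1 = 3, c_2 = -2.
Check: 3e1 - 2e2 = <-7, 3>.

<3, -2>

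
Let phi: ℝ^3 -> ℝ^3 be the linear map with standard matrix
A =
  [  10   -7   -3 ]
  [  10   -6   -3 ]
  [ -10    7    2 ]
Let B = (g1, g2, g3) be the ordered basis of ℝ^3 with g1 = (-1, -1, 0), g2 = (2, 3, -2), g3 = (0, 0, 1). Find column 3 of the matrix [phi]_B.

Compute phi(g3) = A g3 = (-3, -3, 2) in standard coordinates.
Then write this in B-coordinates: solve for y in y_1 g1 + ... + y_3 g3 = (-3, -3, 2).
This gives y = (3, 0, 2), which is column 3 of [phi]_B.

(3, 0, 2)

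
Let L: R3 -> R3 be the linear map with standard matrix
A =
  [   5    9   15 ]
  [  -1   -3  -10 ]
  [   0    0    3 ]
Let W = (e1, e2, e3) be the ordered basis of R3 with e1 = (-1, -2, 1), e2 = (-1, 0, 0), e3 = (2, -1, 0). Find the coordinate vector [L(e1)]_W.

Column 1 of [L]_W is the W-coordinate vector of L(e1).
In standard coordinates L(e1) = A e1 = (-8, -3, 3).
Converting to W: (-8, -3, 3) = 3e1 - e2 - 3e3, so the coordinate vector is (3, -1, -3).

(3, -1, -3)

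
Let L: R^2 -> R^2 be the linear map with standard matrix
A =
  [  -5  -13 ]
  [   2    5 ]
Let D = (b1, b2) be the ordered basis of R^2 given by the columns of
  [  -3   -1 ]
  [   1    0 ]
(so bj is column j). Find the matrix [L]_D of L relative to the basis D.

With P the matrix whose columns are b1, b2, [L]_D = P^(-1) A P.
Column by column: L(b1) = A b1 = [2, -1]; its D-coordinates [-1, 1] give column 1.
Continuing for each basis vector yields [L]_D = [[-1, -2], [1, 1]].

[[-1, -2], [1, 1]]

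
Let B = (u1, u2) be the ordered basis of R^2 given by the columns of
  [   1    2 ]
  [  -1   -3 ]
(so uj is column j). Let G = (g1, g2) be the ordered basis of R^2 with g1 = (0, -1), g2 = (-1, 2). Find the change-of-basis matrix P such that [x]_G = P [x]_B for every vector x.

[[-1, -1], [-1, -2]]

Take x = uj: its B-coordinates are the j-th standard unit vector, so P e_j — column j of P — equals [uj]_G.
u1 = -g1 - g2, giving column 1 = (-1, -1); repeating for each j gives P = [[-1, -1], [-1, -2]].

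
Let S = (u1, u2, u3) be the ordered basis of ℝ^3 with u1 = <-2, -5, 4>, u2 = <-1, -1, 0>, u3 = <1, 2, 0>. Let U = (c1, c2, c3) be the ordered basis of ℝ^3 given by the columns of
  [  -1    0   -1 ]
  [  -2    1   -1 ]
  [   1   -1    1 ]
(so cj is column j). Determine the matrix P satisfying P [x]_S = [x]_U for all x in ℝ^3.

[[1, 1, -2], [-2, 1, -1], [1, 0, 1]]

Take x = uj: its S-coordinates are the j-th standard unit vector, so P e_j — column j of P — equals [uj]_U.
u1 = c1 - 2c2 + c3, giving column 1 = <1, -2, 1>; repeating for each j gives P = [[1, 1, -2], [-2, 1, -1], [1, 0, 1]].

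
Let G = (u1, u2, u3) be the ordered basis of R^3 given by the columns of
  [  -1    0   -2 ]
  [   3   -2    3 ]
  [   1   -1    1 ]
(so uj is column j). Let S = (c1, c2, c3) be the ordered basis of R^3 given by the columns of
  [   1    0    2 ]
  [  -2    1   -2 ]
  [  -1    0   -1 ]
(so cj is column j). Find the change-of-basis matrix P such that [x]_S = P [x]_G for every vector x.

[[-1, 2, 0], [1, 0, 1], [0, -1, -1]]

Column j of P is [uj]_S, since P maps G-coordinates to S-coordinates.
Expressing u1 in S: u1 = -c1 + c2 + 0·c3, so column 1 of P is [-1, 1, 0].
Doing the same for each uj gives P = [[-1, 2, 0], [1, 0, 1], [0, -1, -1]].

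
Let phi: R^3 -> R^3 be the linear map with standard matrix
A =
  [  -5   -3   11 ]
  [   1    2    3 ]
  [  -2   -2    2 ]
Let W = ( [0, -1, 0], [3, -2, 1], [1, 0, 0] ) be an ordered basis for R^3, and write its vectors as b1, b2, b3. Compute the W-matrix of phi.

With P the matrix whose columns are b1, ..., b3, [phi]_W = P^(-1) A P.
Column by column: phi(b1) = A b1 = [3, -2, 2]; its W-coordinates [-2, 2, -3] give column 1.
Continuing for each basis vector yields [phi]_W = [[-2, -2, 3], [2, 0, -2], [-3, 2, 1]].

[[-2, -2, 3], [2, 0, -2], [-3, 2, 1]]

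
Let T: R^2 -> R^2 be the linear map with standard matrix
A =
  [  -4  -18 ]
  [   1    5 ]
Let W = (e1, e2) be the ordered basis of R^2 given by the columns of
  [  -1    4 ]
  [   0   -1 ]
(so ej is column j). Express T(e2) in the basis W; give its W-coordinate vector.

Column 2 of [T]_W is the W-coordinate vector of T(e2).
In standard coordinates T(e2) = A e2 = [2, -1].
Converting to W: [2, -1] = 2e1 + e2, so the coordinate vector is [2, 1].

[2, 1]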